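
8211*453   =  3719583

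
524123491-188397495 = 335725996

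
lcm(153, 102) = 306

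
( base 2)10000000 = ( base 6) 332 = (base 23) 5D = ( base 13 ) 9b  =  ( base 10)128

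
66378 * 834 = 55359252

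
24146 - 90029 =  - 65883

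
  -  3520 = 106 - 3626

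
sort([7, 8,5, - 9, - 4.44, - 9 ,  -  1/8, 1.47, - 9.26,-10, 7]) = [ - 10,  -  9.26,-9, - 9, - 4.44,-1/8, 1.47, 5,7, 7, 8 ]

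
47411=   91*521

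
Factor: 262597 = 262597^1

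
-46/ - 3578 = 23/1789 = 0.01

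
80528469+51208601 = 131737070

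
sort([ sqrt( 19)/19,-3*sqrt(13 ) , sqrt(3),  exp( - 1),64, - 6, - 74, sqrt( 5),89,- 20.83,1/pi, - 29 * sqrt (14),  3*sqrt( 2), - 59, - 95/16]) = [-29 * sqrt( 14), - 74,  -  59, - 20.83, -3*sqrt( 13), - 6, - 95/16, sqrt( 19)/19,1/pi , exp(-1), sqrt( 3 ) , sqrt( 5),3*sqrt(2 ) , 64,89]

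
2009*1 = 2009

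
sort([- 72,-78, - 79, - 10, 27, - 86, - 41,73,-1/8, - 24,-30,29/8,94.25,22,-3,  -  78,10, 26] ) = [ - 86, -79, - 78,-78, - 72,- 41,  -  30, - 24,-10,  -  3,-1/8,29/8, 10, 22,26,27,73,94.25] 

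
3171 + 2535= 5706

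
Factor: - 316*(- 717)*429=2^2*3^2*11^1*13^1 * 79^1 * 239^1 = 97199388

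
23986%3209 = 1523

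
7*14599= 102193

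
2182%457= 354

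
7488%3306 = 876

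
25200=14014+11186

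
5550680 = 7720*719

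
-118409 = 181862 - 300271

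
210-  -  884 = 1094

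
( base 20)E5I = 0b1011001010110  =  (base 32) 5IM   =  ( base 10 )5718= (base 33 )589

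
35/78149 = 35/78149 = 0.00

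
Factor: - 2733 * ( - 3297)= 3^2*7^1*157^1*911^1 = 9010701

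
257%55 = 37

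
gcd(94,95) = 1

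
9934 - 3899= 6035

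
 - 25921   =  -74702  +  48781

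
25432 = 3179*8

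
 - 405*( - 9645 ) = 3906225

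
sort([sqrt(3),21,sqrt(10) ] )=[ sqrt( 3 ),sqrt ( 10), 21 ] 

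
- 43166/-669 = 64 + 350/669= 64.52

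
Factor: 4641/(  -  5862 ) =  - 2^(-1)*7^1 * 13^1 * 17^1 * 977^( - 1 ) = -1547/1954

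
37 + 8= 45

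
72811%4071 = 3604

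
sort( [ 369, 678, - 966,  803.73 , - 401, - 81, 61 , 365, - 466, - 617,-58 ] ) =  [-966, - 617, -466, - 401, - 81 , - 58, 61, 365, 369,678,803.73]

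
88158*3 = 264474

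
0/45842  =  0 =0.00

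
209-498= - 289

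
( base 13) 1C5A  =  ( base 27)5O7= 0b1000011001100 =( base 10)4300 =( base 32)46c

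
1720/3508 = 430/877 =0.49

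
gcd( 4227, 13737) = 3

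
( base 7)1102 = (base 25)fj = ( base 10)394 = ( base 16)18a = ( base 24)GA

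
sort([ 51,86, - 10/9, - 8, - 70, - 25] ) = [ - 70, - 25,  -  8, - 10/9,51,86 ]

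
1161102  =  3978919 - 2817817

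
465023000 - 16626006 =448396994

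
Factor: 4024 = 2^3*503^1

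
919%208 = 87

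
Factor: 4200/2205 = 40/21 = 2^3*3^(-1 )*5^1*7^(-1 )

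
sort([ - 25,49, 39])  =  [ - 25,39,49] 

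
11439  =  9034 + 2405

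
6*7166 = 42996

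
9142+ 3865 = 13007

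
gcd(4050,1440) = 90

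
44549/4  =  11137+1/4  =  11137.25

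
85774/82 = 1046 + 1/41 = 1046.02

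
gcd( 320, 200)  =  40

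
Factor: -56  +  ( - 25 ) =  -81 = - 3^4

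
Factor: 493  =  17^1*29^1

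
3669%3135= 534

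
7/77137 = 7/77137 = 0.00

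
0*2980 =0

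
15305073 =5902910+9402163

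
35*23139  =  809865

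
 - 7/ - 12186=7/12186 = 0.00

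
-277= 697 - 974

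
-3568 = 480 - 4048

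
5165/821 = 5165/821 = 6.29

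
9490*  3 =28470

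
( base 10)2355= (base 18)74F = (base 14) c03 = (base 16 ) 933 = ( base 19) 69i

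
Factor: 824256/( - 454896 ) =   -  2^2 * 3^ (  -  2) * 13^(- 1)  *  53^1= -212/117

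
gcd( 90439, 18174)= 1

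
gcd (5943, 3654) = 21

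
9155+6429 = 15584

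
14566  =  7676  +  6890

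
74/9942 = 37/4971 =0.01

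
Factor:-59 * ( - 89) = 5251  =  59^1*89^1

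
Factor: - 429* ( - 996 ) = 427284 = 2^2 * 3^2*11^1*13^1*83^1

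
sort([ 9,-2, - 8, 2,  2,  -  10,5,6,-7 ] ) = [-10, - 8, - 7, - 2,2 , 2,  5, 6, 9] 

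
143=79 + 64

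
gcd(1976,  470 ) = 2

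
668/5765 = 668/5765 =0.12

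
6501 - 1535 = 4966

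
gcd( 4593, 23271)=3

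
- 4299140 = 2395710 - 6694850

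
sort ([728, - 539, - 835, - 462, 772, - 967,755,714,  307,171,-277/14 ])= [ - 967,-835, - 539, -462,-277/14 , 171, 307, 714, 728, 755 , 772]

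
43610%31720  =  11890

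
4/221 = 4/221 = 0.02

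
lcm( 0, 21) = 0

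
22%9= 4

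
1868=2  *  934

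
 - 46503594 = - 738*63013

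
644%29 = 6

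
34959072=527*66336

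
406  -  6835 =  - 6429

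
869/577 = 1  +  292/577 = 1.51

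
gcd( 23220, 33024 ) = 516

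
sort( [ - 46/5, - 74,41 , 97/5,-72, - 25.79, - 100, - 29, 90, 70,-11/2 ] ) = [-100,- 74, - 72, - 29,- 25.79, - 46/5, - 11/2, 97/5,41, 70, 90 ] 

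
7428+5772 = 13200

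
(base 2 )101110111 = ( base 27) DO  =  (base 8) 567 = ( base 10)375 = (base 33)bc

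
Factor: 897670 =2^1*5^1*89767^1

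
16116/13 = 16116/13 =1239.69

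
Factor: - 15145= - 5^1*13^1*233^1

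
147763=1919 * 77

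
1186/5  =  1186/5  =  237.20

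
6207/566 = 6207/566=10.97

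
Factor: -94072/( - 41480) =5^( - 1) *11^1 * 17^( - 1 ) * 61^( - 1 )*1069^1 =11759/5185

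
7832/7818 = 3916/3909= 1.00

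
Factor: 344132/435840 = 379/480 = 2^( - 5 ) *3^ (  -  1)*5^( - 1)*379^1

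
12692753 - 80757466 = - 68064713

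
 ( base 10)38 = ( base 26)1c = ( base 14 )2A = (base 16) 26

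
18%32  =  18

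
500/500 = 1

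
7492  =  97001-89509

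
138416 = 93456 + 44960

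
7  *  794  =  5558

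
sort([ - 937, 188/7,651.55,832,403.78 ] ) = [ -937, 188/7, 403.78,651.55, 832 ] 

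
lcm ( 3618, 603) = 3618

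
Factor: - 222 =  - 2^1*3^1 * 37^1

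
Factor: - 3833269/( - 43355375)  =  5^( - 3) * 7^( - 1 )*11^1 * 19^1 * 18341^1*49549^ (-1 )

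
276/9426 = 46/1571 = 0.03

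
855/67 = 855/67 = 12.76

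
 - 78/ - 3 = 26/1 = 26.00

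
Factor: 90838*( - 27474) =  - 2495683212 = -2^2*3^1*11^1*19^1*241^1*4129^1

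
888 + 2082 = 2970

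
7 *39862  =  279034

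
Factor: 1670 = 2^1*5^1*167^1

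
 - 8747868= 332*( - 26349)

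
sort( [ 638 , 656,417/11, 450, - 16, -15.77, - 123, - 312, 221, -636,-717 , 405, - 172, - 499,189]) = [ - 717, - 636, - 499, - 312, - 172, - 123, - 16,-15.77,417/11,189, 221 , 405,450, 638, 656 ]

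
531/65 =531/65 =8.17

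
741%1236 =741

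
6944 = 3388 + 3556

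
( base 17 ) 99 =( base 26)66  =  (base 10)162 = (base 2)10100010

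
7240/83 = 87 + 19/83 = 87.23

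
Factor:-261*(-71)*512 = 9487872  =  2^9*3^2*29^1*71^1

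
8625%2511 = 1092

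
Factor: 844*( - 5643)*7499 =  - 2^2*3^3*11^1*19^1 * 211^1*7499^1 = - 35715427308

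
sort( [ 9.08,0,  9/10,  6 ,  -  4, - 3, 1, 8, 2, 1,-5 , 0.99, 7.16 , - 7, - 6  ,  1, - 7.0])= [- 7, - 7.0, -6,  -  5, - 4, - 3,0, 9/10, 0.99, 1,1,1, 2 , 6,7.16,8,9.08 ] 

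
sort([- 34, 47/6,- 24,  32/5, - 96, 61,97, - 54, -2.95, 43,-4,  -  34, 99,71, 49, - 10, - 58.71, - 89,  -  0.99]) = [-96,-89,-58.71, - 54 ,-34, -34, - 24,-10, - 4, - 2.95,-0.99,32/5, 47/6, 43,49,  61,71, 97,  99 ]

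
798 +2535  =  3333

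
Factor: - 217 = -7^1*31^1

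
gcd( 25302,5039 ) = 1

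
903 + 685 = 1588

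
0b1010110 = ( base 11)79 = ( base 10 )86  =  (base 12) 72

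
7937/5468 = 7937/5468 = 1.45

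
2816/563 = 2816/563 =5.00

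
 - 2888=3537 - 6425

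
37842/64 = 18921/32 =591.28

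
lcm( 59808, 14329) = 1375584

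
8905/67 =132 + 61/67 =132.91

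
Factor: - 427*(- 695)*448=132950720 = 2^6 * 5^1 * 7^2 * 61^1*139^1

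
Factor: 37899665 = 5^1 * 29^2*9013^1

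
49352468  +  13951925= 63304393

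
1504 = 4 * 376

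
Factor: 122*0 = 0^1 = 0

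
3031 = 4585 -1554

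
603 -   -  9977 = 10580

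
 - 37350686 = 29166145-66516831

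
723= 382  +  341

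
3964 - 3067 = 897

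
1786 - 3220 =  - 1434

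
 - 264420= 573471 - 837891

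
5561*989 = 5499829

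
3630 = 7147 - 3517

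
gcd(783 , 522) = 261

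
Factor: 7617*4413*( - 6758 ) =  - 2^1*3^2*31^1*109^1*1471^1*2539^1 = - 227162202318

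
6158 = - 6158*( - 1) 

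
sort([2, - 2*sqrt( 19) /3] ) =[ - 2 * sqrt( 19) /3,2]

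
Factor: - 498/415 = - 6/5 =-2^1*3^1*5^ ( - 1)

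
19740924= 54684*361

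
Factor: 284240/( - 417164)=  - 340/499= -2^2*5^1*17^1*499^( - 1)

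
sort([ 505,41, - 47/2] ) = [-47/2,41,505] 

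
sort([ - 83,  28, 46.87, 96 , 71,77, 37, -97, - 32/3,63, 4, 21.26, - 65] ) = [-97,-83, - 65, - 32/3,4,21.26,28, 37,46.87,  63,71,77, 96 ]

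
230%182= 48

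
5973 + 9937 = 15910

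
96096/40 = 12012/5 = 2402.40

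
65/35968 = 65/35968 = 0.00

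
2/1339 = 2/1339 = 0.00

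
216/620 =54/155=0.35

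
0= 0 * 90800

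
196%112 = 84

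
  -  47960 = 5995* (-8) 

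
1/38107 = 1/38107 = 0.00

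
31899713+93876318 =125776031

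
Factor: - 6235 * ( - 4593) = 3^1*5^1*29^1 * 43^1*1531^1=28637355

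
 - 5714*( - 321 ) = 1834194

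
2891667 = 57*50731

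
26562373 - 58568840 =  - 32006467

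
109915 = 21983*5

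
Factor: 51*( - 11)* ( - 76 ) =2^2*3^1*11^1 * 17^1*19^1 = 42636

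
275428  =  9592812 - 9317384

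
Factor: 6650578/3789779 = 2^1 * 7^(- 1 )*11^1 * 23^( - 1 )*23539^( - 1)*302299^1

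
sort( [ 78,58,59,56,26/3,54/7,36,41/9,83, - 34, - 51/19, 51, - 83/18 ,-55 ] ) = [ - 55, - 34,- 83/18 ,-51/19,41/9 , 54/7,26/3,36,51, 56,58, 59,78,83 ]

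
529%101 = 24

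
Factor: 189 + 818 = 19^1*53^1 = 1007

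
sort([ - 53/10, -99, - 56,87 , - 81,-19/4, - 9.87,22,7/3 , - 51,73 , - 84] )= [ - 99, - 84, - 81, - 56, - 51,- 9.87, - 53/10,-19/4, 7/3,22,73,87 ]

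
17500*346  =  6055000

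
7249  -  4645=2604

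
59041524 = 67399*876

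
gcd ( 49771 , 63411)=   1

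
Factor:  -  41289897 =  - 3^1*11^1*277^1  *  4517^1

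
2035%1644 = 391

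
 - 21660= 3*(- 7220 ) 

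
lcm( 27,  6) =54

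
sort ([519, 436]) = [ 436,  519] 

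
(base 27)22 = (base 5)211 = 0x38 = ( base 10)56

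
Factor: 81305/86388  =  2^( - 2) * 3^( -1)*5^1*7^1 * 101^1*313^ (-1) = 3535/3756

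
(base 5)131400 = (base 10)5225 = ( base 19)e90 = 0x1469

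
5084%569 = 532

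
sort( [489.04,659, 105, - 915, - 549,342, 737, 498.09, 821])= [ - 915, - 549, 105 , 342,489.04, 498.09,659,737,821 ] 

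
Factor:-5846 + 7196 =1350 = 2^1*3^3*5^2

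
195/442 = 15/34= 0.44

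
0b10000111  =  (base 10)135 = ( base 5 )1020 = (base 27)50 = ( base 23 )5k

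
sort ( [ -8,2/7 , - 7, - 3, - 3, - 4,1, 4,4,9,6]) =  [ - 8, - 7, - 4, - 3,  -  3,2/7 , 1 , 4,4,6, 9]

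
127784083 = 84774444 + 43009639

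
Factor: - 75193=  - 75193^1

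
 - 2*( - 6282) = 12564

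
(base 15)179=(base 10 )339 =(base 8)523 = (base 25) de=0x153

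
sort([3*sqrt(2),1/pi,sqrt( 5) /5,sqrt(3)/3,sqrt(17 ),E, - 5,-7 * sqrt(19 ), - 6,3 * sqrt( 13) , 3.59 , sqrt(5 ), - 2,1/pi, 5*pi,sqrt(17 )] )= [  -  7*sqrt( 19),  -  6, - 5,-2,1/pi,1/pi, sqrt( 5 ) /5,sqrt( 3)/3,sqrt(5 ),E,3.59,sqrt( 17 ) , sqrt(17),3 * sqrt ( 2), 3*sqrt( 13),5*pi]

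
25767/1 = 25767 = 25767.00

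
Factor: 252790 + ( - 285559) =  - 32769 = - 3^2*11^1*331^1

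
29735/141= 29735/141 =210.89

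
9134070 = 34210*267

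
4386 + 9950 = 14336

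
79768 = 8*9971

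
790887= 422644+368243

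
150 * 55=8250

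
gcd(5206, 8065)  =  1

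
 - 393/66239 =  - 1 + 65846/66239 = - 0.01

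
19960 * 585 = 11676600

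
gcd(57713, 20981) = 1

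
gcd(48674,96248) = 2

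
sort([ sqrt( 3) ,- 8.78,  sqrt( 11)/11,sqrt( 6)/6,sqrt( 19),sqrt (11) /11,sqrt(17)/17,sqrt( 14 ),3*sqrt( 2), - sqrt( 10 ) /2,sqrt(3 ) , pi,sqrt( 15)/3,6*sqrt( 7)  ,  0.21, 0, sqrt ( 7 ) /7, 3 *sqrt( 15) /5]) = [  -  8.78, - sqrt( 10)/2,  0, 0.21, sqrt( 17 ) /17, sqrt( 11)/11, sqrt( 11 ) /11, sqrt (7 )/7,sqrt( 6 )/6,sqrt ( 15 )/3,  sqrt (3 ),sqrt(3 ), 3 *sqrt( 15 ) /5,pi, sqrt (14 ),3*sqrt( 2 ), sqrt( 19 ),6*sqrt( 7 )]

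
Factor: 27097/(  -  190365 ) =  - 79/555 = - 3^( - 1)*5^(  -  1)*37^( - 1 )*79^1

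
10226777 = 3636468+6590309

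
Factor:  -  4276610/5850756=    - 4355/5958 = - 2^( - 1)*3^(-2 )*5^1*13^1*67^1*331^( - 1)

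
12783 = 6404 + 6379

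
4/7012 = 1/1753 = 0.00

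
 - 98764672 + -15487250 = -114251922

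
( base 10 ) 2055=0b100000000111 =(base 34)1QF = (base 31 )249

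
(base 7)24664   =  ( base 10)6514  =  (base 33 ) 5wd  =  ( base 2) 1100101110010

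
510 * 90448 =46128480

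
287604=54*5326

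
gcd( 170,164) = 2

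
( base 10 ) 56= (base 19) 2i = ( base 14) 40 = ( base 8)70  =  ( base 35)1L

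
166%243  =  166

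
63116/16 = 15779/4 = 3944.75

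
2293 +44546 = 46839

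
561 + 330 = 891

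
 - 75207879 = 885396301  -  960604180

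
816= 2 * 408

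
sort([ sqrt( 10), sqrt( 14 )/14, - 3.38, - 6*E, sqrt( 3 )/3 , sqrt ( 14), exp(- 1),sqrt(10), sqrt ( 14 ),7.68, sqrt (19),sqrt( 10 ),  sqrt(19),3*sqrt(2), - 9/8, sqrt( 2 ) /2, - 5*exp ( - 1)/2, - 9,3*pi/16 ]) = [ - 6*E,- 9, - 3.38, - 9/8, - 5*exp( - 1) /2,sqrt(14)/14, exp( - 1),  sqrt( 3) /3,3*pi/16, sqrt (2 ) /2, sqrt(10 ),sqrt( 10),sqrt(10), sqrt( 14),sqrt( 14), 3*sqrt( 2),sqrt ( 19),  sqrt( 19 ), 7.68 ]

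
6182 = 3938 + 2244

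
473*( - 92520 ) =- 43761960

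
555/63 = 185/21 = 8.81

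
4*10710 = 42840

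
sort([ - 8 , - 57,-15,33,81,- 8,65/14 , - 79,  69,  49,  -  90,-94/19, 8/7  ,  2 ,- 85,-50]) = [ - 90, - 85, - 79,  -  57, - 50, - 15,  -  8,-8 ,-94/19, 8/7, 2,  65/14,33,49, 69,  81]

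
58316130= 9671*6030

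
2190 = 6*365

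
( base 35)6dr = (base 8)17230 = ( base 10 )7832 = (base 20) JBC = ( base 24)de8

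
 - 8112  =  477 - 8589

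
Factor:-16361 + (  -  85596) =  -101957 =- 101957^1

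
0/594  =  0 = 0.00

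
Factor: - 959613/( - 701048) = 2^( - 3 )  *  3^1*79^1*4049^1*87631^( - 1 )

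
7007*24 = 168168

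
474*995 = 471630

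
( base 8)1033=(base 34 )FT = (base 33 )gb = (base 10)539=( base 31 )HC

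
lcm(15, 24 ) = 120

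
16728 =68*246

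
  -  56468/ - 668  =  14117/167 = 84.53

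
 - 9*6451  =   -58059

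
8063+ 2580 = 10643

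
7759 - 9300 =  - 1541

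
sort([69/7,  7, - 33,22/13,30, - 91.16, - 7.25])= [ - 91.16, - 33,- 7.25,22/13,7,69/7,30]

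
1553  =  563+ 990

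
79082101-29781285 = 49300816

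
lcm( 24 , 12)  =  24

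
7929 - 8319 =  - 390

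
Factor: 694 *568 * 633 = 2^4*3^1* 71^1* 211^1*347^1=249523536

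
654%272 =110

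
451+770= 1221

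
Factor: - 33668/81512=-2^ ( - 1 )*19^1*23^( - 1 ) = -19/46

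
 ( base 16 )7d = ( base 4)1331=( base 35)3K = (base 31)41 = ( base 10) 125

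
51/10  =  5 + 1/10 = 5.10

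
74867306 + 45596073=120463379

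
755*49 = 36995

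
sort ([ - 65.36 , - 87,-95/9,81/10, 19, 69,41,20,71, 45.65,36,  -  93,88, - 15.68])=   [ - 93, - 87,- 65.36, -15.68, - 95/9,  81/10,19, 20,36,41,45.65, 69, 71,88]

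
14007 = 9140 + 4867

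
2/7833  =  2/7833 = 0.00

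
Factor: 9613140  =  2^2 * 3^1*5^1 * 53^1*3023^1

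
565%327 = 238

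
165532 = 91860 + 73672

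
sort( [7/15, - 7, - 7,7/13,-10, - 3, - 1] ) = [ - 10 , - 7, - 7, - 3, - 1,7/15,7/13]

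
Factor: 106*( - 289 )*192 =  - 5881728  =  - 2^7*3^1 * 17^2* 53^1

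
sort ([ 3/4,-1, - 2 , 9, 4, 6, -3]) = [-3, - 2,-1 , 3/4, 4,6, 9 ] 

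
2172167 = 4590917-2418750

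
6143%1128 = 503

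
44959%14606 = 1141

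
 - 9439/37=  - 9439/37 = - 255.11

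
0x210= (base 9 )646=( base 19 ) 18f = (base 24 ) m0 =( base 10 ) 528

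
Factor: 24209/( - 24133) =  - 43^1 * 563^1 * 24133^ ( - 1)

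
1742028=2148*811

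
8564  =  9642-1078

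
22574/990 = 11287/495 = 22.80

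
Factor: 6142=2^1*37^1*83^1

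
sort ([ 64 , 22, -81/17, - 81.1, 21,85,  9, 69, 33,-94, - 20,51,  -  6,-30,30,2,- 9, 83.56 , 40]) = [  -  94,  -  81.1,-30,-20, - 9, - 6,-81/17,2, 9,21, 22,30, 33,  40, 51 , 64,  69,83.56, 85 ] 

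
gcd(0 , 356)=356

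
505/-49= - 11 +34/49 = -10.31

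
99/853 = 99/853 =0.12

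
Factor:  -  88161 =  - 3^1 * 29387^1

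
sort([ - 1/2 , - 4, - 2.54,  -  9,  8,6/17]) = [ - 9, - 4,-2.54, - 1/2, 6/17, 8]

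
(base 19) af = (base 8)315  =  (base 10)205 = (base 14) 109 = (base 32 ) 6d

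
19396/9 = 2155 + 1/9 = 2155.11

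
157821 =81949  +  75872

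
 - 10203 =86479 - 96682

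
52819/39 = 4063/3 = 1354.33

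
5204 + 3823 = 9027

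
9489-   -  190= 9679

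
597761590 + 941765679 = 1539527269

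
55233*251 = 13863483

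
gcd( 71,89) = 1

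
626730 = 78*8035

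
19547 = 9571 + 9976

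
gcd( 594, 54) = 54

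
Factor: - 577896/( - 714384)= 2^( - 1)* 3^ (-1)*41^( - 1 ) * 199^1 = 199/246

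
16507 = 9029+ 7478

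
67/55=1+12/55 = 1.22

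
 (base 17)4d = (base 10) 81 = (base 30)2L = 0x51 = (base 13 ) 63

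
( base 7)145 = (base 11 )75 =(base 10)82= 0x52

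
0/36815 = 0 = 0.00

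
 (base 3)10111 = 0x5E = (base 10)94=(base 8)136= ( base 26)3g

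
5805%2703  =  399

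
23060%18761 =4299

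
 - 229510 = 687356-916866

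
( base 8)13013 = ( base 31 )5r1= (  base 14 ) 20B1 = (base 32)5gb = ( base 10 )5643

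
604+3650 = 4254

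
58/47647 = 2/1643 = 0.00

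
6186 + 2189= 8375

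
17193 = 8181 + 9012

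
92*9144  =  841248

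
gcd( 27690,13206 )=426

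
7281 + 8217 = 15498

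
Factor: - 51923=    - 137^1*379^1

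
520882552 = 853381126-332498574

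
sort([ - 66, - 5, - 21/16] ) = [ - 66,  -  5, - 21/16]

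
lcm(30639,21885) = 153195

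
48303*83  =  4009149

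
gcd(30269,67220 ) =1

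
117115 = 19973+97142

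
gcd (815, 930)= 5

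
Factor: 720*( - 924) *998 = - 2^7*3^3*5^1*7^1*11^1*499^1= - 663949440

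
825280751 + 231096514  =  1056377265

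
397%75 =22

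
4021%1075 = 796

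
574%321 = 253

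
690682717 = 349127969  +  341554748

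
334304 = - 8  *( - 41788 )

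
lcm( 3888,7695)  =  369360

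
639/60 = 10 +13/20= 10.65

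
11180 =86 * 130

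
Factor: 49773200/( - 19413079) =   -  2^4*5^2*7^ (-1)*19^(-1 )*124433^1*145963^ (- 1) 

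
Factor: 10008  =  2^3*3^2 * 139^1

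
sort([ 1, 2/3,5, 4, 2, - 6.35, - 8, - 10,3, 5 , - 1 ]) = [ - 10, - 8, - 6.35, - 1,2/3,1, 2,  3,4,5, 5 ] 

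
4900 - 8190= -3290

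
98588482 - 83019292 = 15569190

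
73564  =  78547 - 4983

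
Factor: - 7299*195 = -1423305 = -3^3* 5^1*13^1*811^1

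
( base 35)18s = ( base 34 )1b3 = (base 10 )1533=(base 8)2775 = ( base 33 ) 1df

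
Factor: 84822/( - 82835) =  - 2^1*3^1*5^(-1)*67^1*211^1*16567^ (  -  1 )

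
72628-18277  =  54351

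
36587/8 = 4573 + 3/8 = 4573.38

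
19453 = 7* 2779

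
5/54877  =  5/54877= 0.00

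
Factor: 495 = 3^2*5^1 * 11^1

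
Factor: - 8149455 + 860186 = - 7289269 =-13^1*73^1*7681^1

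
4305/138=1435/46 = 31.20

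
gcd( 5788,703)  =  1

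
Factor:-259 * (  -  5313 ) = 1376067 = 3^1*  7^2*11^1 * 23^1*37^1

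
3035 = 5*607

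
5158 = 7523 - 2365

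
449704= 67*6712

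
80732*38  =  3067816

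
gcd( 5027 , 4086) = 1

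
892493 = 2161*413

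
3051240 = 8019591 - 4968351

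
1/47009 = 1/47009 = 0.00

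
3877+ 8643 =12520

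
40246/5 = 40246/5 =8049.20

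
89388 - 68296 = 21092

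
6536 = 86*76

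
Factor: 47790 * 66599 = 3182766210 = 2^1* 3^4*5^1*13^1*47^1 * 59^1*109^1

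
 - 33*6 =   -  198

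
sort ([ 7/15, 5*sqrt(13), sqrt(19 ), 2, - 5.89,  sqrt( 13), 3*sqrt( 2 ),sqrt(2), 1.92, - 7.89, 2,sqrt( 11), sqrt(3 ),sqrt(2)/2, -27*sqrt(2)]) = [ - 27*sqrt(2 ), - 7.89, - 5.89, 7/15,  sqrt(2 ) /2,sqrt ( 2 ),sqrt(3 ),1.92,  2, 2 , sqrt(11 ), sqrt (13 ),3*sqrt( 2 ), sqrt(19),  5*sqrt( 13 )]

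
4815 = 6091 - 1276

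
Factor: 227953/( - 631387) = -11^1*17^1 * 23^1*53^1*631387^( - 1 )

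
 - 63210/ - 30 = 2107/1 = 2107.00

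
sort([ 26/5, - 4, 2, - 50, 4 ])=[-50, - 4, 2, 4, 26/5]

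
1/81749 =1/81749 = 0.00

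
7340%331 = 58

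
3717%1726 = 265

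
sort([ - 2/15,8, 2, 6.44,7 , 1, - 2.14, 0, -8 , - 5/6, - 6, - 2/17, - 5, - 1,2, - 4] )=[ - 8, - 6, - 5, - 4,-2.14 , - 1, - 5/6, - 2/15, - 2/17 , 0,  1 , 2, 2 , 6.44,7,8]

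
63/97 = 63/97 = 0.65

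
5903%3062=2841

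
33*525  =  17325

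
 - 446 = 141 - 587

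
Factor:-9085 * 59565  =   - 3^1*5^2*11^1 *19^2*23^1*79^1 = - 541148025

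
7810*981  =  7661610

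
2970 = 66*45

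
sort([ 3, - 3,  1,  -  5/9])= [-3, - 5/9  ,  1 , 3 ] 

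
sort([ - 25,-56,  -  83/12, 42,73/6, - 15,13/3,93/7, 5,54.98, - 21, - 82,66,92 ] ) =[ - 82, - 56 ,  -  25, - 21,  -  15, - 83/12,13/3,5,73/6,93/7, 42, 54.98, 66,92 ] 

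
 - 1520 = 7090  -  8610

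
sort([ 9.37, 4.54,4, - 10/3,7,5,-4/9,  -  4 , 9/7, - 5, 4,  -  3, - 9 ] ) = [ - 9,-5, - 4,-10/3, - 3, - 4/9,9/7,4,4, 4.54,5, 7,9.37] 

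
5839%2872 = 95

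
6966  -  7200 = -234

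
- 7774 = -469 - 7305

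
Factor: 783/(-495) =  - 3^1 * 5^(-1 )*11^(-1 ) * 29^1= -87/55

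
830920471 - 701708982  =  129211489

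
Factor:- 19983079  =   - 19^1*109^1*9649^1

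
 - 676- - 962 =286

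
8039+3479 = 11518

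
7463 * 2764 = 20627732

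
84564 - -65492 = 150056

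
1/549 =1/549  =  0.00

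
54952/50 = 27476/25 =1099.04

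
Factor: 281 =281^1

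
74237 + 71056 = 145293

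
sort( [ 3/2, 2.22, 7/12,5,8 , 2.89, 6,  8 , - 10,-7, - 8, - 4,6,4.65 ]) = [ - 10, -8, - 7, - 4,  7/12,3/2,2.22, 2.89,4.65,5, 6, 6, 8, 8 ] 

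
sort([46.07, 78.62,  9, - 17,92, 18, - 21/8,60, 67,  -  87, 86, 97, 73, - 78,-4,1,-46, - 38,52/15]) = [ - 87, - 78, - 46, - 38, - 17,- 4, - 21/8,  1, 52/15,9,18, 46.07, 60,  67, 73, 78.62, 86, 92, 97]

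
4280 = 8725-4445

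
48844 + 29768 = 78612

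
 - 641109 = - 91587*7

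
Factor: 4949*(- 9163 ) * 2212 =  -100309083644= - 2^2*7^5*11^1 * 17^1*79^1 * 101^1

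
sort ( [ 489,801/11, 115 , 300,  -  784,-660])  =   [-784, - 660,  801/11,  115  ,  300,  489 ] 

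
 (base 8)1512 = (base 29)101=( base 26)16A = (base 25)18h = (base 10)842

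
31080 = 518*60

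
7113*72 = 512136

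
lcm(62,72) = 2232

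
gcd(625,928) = 1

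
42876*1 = 42876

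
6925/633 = 10+595/633= 10.94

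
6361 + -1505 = 4856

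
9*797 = 7173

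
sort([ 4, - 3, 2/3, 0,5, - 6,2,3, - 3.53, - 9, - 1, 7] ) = [ - 9, -6, - 3.53 , - 3, - 1 , 0, 2/3, 2, 3, 4,5, 7] 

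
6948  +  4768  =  11716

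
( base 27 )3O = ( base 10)105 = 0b1101001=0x69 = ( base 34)33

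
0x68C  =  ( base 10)1676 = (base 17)5DA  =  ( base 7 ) 4613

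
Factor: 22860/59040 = 2^( - 3)*41^ (-1)*127^1 = 127/328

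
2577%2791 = 2577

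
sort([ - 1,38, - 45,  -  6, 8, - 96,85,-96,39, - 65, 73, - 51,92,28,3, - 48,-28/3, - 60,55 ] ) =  [ - 96, - 96,  -  65, - 60, - 51, -48, - 45, - 28/3, - 6,  -  1, 3,8,28,38,39,55,73,85,92]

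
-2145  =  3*( -715 )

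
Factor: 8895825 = 3^4 * 5^2 * 23^1 * 191^1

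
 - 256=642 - 898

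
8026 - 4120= 3906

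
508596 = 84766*6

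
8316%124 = 8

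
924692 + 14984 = 939676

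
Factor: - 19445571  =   - 3^2*2160619^1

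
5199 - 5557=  - 358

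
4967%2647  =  2320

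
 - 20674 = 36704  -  57378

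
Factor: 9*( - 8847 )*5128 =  - 2^3*3^4*641^1 *983^1 = - 408306744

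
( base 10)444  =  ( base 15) 1E9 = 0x1BC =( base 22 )K4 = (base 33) DF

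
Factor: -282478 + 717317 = 434839^1 = 434839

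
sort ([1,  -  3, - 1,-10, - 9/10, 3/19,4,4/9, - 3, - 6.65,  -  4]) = [ - 10,-6.65,-4, - 3, - 3, - 1, - 9/10,3/19,4/9,1 , 4]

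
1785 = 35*51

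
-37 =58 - 95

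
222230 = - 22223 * (- 10 )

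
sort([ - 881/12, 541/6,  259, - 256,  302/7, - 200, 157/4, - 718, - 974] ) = [ - 974, - 718, - 256, - 200 , - 881/12,157/4,302/7,541/6 , 259 ]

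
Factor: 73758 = 2^1*3^1*19^1 * 647^1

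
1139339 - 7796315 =  -  6656976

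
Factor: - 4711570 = -2^1*5^1 * 157^1*3001^1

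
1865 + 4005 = 5870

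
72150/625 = 2886/25= 115.44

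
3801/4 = 3801/4 =950.25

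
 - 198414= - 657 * 302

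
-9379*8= - 75032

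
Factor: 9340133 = 11^1 * 849103^1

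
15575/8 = 15575/8   =  1946.88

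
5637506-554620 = 5082886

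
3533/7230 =3533/7230 = 0.49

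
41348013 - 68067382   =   - 26719369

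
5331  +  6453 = 11784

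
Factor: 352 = 2^5*11^1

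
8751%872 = 31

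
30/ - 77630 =  -  1 + 7760/7763 = - 0.00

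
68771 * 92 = 6326932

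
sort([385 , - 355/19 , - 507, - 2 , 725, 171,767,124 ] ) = [ - 507,  -  355/19, - 2,124, 171,385,725,767 ] 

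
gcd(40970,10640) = 10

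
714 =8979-8265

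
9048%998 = 66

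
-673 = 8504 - 9177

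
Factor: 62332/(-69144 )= - 15583/17286 = - 2^ (  -  1 )*3^ ( - 1)*43^ ( - 1)*67^( - 1)*15583^1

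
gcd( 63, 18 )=9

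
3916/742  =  5 + 103/371 = 5.28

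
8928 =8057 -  - 871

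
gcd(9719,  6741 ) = 1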